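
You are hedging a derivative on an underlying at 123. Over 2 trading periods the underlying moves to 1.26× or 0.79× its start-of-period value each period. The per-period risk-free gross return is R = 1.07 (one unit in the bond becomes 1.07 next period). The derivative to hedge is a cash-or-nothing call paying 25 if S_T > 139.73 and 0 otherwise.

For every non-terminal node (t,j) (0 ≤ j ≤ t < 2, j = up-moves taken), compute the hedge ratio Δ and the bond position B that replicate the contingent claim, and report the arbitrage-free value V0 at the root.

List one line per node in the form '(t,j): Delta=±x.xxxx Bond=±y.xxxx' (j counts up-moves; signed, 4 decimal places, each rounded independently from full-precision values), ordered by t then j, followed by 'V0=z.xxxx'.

(0,0): Delta=0.2408 Bond=-21.8656
(1,0): Delta=0.0000 Bond=0.0000
(1,1): Delta=0.3432 Bond=-39.2722
V0=7.7498

Risk-neutral probability p* = (R−d)/(u−d) = (1.07−0.79)/(1.26−0.79) = 0.5957.
Payoff layer (t=2): V(2,0)=0.0000, V(2,1)=0.0000, V(2,2)=25.0000
Node (1,0) S=97.1700: V=(p*·0.0000+(1−p*)·0.0000)/1.07=0.0000; Δ=(0.0000−0.0000)/(122.4342−76.7643)=0.0000; B=V−Δ·S=0.0000
Node (1,1) S=154.9800: V=(p*·25.0000+(1−p*)·0.0000)/1.07=13.9193; Δ=(25.0000−0.0000)/(195.2748−122.4342)=0.3432; B=V−Δ·S=-39.2722
Node (0,0) S=123.0000: V=(p*·13.9193+(1−p*)·0.0000)/1.07=7.7498; Δ=(13.9193−0.0000)/(154.9800−97.1700)=0.2408; B=V−Δ·S=-21.8656
The time-0 hedge costs 7.7498, which is the no-arbitrage price.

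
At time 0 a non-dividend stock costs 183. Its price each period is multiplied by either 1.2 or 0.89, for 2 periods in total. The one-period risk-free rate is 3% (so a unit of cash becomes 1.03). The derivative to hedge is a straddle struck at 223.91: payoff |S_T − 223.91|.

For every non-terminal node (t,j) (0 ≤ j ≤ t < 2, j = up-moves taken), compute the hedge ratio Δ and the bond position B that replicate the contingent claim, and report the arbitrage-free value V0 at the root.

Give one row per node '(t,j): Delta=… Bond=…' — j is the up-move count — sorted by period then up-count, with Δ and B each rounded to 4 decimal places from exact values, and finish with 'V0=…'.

Since d<R<u, set p* = (R−d)/(u−d) = 0.4516; price each node as the discounted p*-expectation of its children.
Payoff layer (t=2): V(2,0)=78.9557, V(2,1)=28.4660, V(2,2)=39.6100
(1,0): S=162.8700. Δ = (V_up−V_dn)/(S_up−S_dn) = (28.4660−78.9557)/(195.4440−144.9543) = -1.0000. V = [p*·28.4660 + (1−p*)·78.9557]/1.03 = 54.5183. B = V − Δ·S = 217.3883.
(1,1): S=219.6000. Δ = (V_up−V_dn)/(S_up−S_dn) = (39.6100−28.4660)/(263.5200−195.4440) = 0.1637. V = [p*·39.6100 + (1−p*)·28.4660]/1.03 = 32.5231. B = V − Δ·S = -3.4253.
(0,0): S=183.0000. Δ = (V_up−V_dn)/(S_up−S_dn) = (32.5231−54.5183)/(219.6000−162.8700) = -0.3877. V = [p*·32.5231 + (1−p*)·54.5183]/1.03 = 43.2864. B = V − Δ·S = 114.2389.
Each (Δ,B) replicates both successor values, so the strategy is self-financing and V0 is arbitrage-free.

(0,0): Delta=-0.3877 Bond=114.2389
(1,0): Delta=-1.0000 Bond=217.3883
(1,1): Delta=0.1637 Bond=-3.4253
V0=43.2864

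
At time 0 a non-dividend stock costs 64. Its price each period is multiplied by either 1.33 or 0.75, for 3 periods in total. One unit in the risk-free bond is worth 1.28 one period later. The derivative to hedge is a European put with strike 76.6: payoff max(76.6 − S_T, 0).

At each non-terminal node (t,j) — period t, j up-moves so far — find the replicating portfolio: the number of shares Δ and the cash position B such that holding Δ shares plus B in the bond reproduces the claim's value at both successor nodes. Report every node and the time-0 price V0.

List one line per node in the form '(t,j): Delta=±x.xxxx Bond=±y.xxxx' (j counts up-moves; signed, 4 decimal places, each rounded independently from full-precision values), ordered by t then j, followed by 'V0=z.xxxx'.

No-arbitrage ⇒ martingale measure with p* = (R−d)/(u−d) = 0.9138.
Payoff layer (t=3): V(3,0)=49.6000, V(3,1)=28.7200, V(3,2)=0.0000, V(3,3)=0.0000
Node (2,0) S=36.0000: V=(p*·28.7200+(1−p*)·49.6000)/1.28=23.8437; Δ=(28.7200−49.6000)/(47.8800−27.0000)=-1.0000; B=V−Δ·S=59.8437
Node (2,1) S=63.8400: V=(p*·0.0000+(1−p*)·28.7200)/1.28=1.9343; Δ=(0.0000−28.7200)/(84.9072−47.8800)=-0.7756; B=V−Δ·S=51.4515
Node (2,2) S=113.2096: V=(p*·0.0000+(1−p*)·0.0000)/1.28=0.0000; Δ=(0.0000−0.0000)/(150.5688−84.9072)=0.0000; B=V−Δ·S=0.0000
Node (1,0) S=48.0000: V=(p*·1.9343+(1−p*)·23.8437)/1.28=2.9867; Δ=(1.9343−23.8437)/(63.8400−36.0000)=-0.7870; B=V−Δ·S=40.7617
Node (1,1) S=85.1200: V=(p*·0.0000+(1−p*)·1.9343)/1.28=0.1303; Δ=(0.0000−1.9343)/(113.2096−63.8400)=-0.0392; B=V−Δ·S=3.4652
Node (0,0) S=64.0000: V=(p*·0.1303+(1−p*)·2.9867)/1.28=0.2942; Δ=(0.1303−2.9867)/(85.1200−48.0000)=-0.0770; B=V−Δ·S=5.2191
Self-financing check: at every node Δ·S+B equals the discounted successor values.

(0,0): Delta=-0.0770 Bond=5.2191
(1,0): Delta=-0.7870 Bond=40.7617
(1,1): Delta=-0.0392 Bond=3.4652
(2,0): Delta=-1.0000 Bond=59.8437
(2,1): Delta=-0.7756 Bond=51.4515
(2,2): Delta=0.0000 Bond=0.0000
V0=0.2942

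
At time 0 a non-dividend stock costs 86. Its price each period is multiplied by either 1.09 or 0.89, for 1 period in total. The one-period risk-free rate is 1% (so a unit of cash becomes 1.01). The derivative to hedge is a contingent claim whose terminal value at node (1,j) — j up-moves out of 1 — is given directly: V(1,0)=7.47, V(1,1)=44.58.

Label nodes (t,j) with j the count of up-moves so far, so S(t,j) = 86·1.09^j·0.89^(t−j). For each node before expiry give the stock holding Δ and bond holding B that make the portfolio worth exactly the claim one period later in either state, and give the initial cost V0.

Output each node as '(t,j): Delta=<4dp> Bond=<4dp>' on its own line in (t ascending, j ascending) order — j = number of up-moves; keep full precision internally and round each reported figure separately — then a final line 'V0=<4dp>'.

The replicating-portfolio and risk-neutral prices coincide; use p* = (1.01−0.89)/(1.09−0.89) = 0.6000 for the latter.
Payoff layer (t=1): V(1,0)=7.4700, V(1,1)=44.5800
(0,0): S=86.0000. Δ = (V_up−V_dn)/(S_up−S_dn) = (44.5800−7.4700)/(93.7400−76.5400) = 2.1576. V = [p*·44.5800 + (1−p*)·7.4700]/1.01 = 29.4416. B = V − Δ·S = -156.1084.
Root portfolio cost Δ·86+B reproduces V0=29.4416.

(0,0): Delta=2.1576 Bond=-156.1084
V0=29.4416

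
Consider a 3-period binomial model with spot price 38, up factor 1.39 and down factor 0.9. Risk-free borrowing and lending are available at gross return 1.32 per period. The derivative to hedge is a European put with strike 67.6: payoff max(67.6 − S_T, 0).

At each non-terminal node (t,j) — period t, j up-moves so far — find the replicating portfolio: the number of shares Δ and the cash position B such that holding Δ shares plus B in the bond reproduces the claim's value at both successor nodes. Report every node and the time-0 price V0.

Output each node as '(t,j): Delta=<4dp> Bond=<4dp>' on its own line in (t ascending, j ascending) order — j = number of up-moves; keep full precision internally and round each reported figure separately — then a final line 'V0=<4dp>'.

No-arbitrage ⇒ martingale measure with p* = (R−d)/(u−d) = 0.8571.
Terminal payoffs: V(3,0)=39.8980, V(3,1)=24.8158, V(3,2)=1.5222, V(3,3)=0.0000
(2,0): S=30.7800. Δ = (V_up−V_dn)/(S_up−S_dn) = (24.8158−39.8980)/(42.7842−27.7020) = -1.0000. V = [p*·24.8158 + (1−p*)·39.8980]/1.32 = 20.4321. B = V − Δ·S = 51.2121.
(2,1): S=47.5380. Δ = (V_up−V_dn)/(S_up−S_dn) = (1.5222−24.8158)/(66.0778−42.7842) = -1.0000. V = [p*·1.5222 + (1−p*)·24.8158]/1.32 = 3.6741. B = V − Δ·S = 51.2121.
(2,2): S=73.4198. Δ = (V_up−V_dn)/(S_up−S_dn) = (0.0000−1.5222)/(102.0535−66.0778) = -0.0423. V = [p*·0.0000 + (1−p*)·1.5222]/1.32 = 0.1647. B = V − Δ·S = 3.2712.
(1,0): S=34.2000. Δ = (V_up−V_dn)/(S_up−S_dn) = (3.6741−20.4321)/(47.5380−30.7800) = -1.0000. V = [p*·3.6741 + (1−p*)·20.4321]/1.32 = 4.5971. B = V − Δ·S = 38.7971.
(1,1): S=52.8200. Δ = (V_up−V_dn)/(S_up−S_dn) = (0.1647−3.6741)/(73.4198−47.5380) = -0.1356. V = [p*·0.1647 + (1−p*)·3.6741]/1.32 = 0.5046. B = V − Δ·S = 7.6666.
(0,0): S=38.0000. Δ = (V_up−V_dn)/(S_up−S_dn) = (0.5046−4.5971)/(52.8200−34.2000) = -0.2198. V = [p*·0.5046 + (1−p*)·4.5971]/1.32 = 0.8252. B = V − Δ·S = 9.1771.
Self-financing check: at every node Δ·S+B equals the discounted successor values.

(0,0): Delta=-0.2198 Bond=9.1771
(1,0): Delta=-1.0000 Bond=38.7971
(1,1): Delta=-0.1356 Bond=7.6666
(2,0): Delta=-1.0000 Bond=51.2121
(2,1): Delta=-1.0000 Bond=51.2121
(2,2): Delta=-0.0423 Bond=3.2712
V0=0.8252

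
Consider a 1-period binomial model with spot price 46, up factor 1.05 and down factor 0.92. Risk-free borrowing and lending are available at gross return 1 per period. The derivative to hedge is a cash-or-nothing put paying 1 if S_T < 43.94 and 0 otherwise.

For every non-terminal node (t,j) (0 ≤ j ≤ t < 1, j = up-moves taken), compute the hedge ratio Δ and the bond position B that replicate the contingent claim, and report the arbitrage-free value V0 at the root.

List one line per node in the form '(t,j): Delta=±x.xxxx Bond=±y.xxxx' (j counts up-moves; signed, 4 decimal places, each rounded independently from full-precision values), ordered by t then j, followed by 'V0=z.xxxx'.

Under the risk-neutral measure, an up-move has probability p* = (R−d)/(u−d) = 0.6154 and values discount at R = 1.
Payoff layer (t=1): V(1,0)=1.0000, V(1,1)=0.0000
  t=0,j=0: stock 46.0000 → up 48.3000 (V=0.0000), down 42.3200 (V=1.0000). Price 0.3846; hedge Δ=-0.1672, bond B=8.0769.
Each (Δ,B) replicates both successor values, so the strategy is self-financing and V0 is arbitrage-free.

(0,0): Delta=-0.1672 Bond=8.0769
V0=0.3846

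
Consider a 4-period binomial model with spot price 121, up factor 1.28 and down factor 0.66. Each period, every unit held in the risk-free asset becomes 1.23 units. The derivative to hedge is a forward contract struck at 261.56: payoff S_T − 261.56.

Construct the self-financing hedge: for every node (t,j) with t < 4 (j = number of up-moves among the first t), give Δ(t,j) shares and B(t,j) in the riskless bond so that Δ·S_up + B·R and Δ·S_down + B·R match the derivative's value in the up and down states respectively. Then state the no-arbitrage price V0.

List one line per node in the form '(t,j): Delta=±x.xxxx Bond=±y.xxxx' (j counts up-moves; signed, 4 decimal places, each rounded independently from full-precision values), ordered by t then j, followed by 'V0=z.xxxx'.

(0,0): Delta=1.0000 Bond=-114.2749
(1,0): Delta=1.0000 Bond=-140.5581
(1,1): Delta=1.0000 Bond=-140.5581
(2,0): Delta=1.0000 Bond=-172.8865
(2,1): Delta=1.0000 Bond=-172.8865
(2,2): Delta=1.0000 Bond=-172.8865
(3,0): Delta=1.0000 Bond=-212.6504
(3,1): Delta=1.0000 Bond=-212.6504
(3,2): Delta=1.0000 Bond=-212.6504
(3,3): Delta=1.0000 Bond=-212.6504
V0=6.7251

Since d<R<u, set p* = (R−d)/(u−d) = 0.9194; price each node as the discounted p*-expectation of its children.
Terminal payoffs: V(4,0)=-238.6006, V(4,1)=-217.0326, V(4,2)=-175.2039, V(4,3)=-94.0814, V(4,4)=63.2469
(3,0): S=34.7870. Δ = (V_up−V_dn)/(S_up−S_dn) = (-217.0326−-238.6006)/(44.5274−22.9594) = 1.0000. V = [p*·-217.0326 + (1−p*)·-238.6006]/1.23 = -177.8634. B = V − Δ·S = -212.6504.
(3,1): S=67.4657. Δ = (V_up−V_dn)/(S_up−S_dn) = (-175.2039−-217.0326)/(86.3561−44.5274) = 1.0000. V = [p*·-175.2039 + (1−p*)·-217.0326]/1.23 = -145.1847. B = V − Δ·S = -212.6504.
(3,2): S=130.8426. Δ = (V_up−V_dn)/(S_up−S_dn) = (-94.0814−-175.2039)/(167.4786−86.3561) = 1.0000. V = [p*·-94.0814 + (1−p*)·-175.2039]/1.23 = -81.8078. B = V − Δ·S = -212.6504.
(3,3): S=253.7554. Δ = (V_up−V_dn)/(S_up−S_dn) = (63.2469−-94.0814)/(324.8069−167.4786) = 1.0000. V = [p*·63.2469 + (1−p*)·-94.0814]/1.23 = 41.1050. B = V − Δ·S = -212.6504.
(2,0): S=52.7076. Δ = (V_up−V_dn)/(S_up−S_dn) = (-145.1847−-177.8634)/(67.4657−34.7870) = 1.0000. V = [p*·-145.1847 + (1−p*)·-177.8634]/1.23 = -120.1789. B = V − Δ·S = -172.8865.
(2,1): S=102.2208. Δ = (V_up−V_dn)/(S_up−S_dn) = (-81.8078−-145.1847)/(130.8426−67.4657) = 1.0000. V = [p*·-81.8078 + (1−p*)·-145.1847]/1.23 = -70.6657. B = V − Δ·S = -172.8865.
(2,2): S=198.2464. Δ = (V_up−V_dn)/(S_up−S_dn) = (41.1050−-81.8078)/(253.7554−130.8426) = 1.0000. V = [p*·41.1050 + (1−p*)·-81.8078]/1.23 = 25.3599. B = V − Δ·S = -172.8865.
(1,0): S=79.8600. Δ = (V_up−V_dn)/(S_up−S_dn) = (-70.6657−-120.1789)/(102.2208−52.7076) = 1.0000. V = [p*·-70.6657 + (1−p*)·-120.1789]/1.23 = -60.6981. B = V − Δ·S = -140.5581.
(1,1): S=154.8800. Δ = (V_up−V_dn)/(S_up−S_dn) = (25.3599−-70.6657)/(198.2464−102.2208) = 1.0000. V = [p*·25.3599 + (1−p*)·-70.6657]/1.23 = 14.3219. B = V − Δ·S = -140.5581.
(0,0): S=121.0000. Δ = (V_up−V_dn)/(S_up−S_dn) = (14.3219−-60.6981)/(154.8800−79.8600) = 1.0000. V = [p*·14.3219 + (1−p*)·-60.6981]/1.23 = 6.7251. B = V − Δ·S = -114.2749.
Self-financing check: at every node Δ·S+B equals the discounted successor values.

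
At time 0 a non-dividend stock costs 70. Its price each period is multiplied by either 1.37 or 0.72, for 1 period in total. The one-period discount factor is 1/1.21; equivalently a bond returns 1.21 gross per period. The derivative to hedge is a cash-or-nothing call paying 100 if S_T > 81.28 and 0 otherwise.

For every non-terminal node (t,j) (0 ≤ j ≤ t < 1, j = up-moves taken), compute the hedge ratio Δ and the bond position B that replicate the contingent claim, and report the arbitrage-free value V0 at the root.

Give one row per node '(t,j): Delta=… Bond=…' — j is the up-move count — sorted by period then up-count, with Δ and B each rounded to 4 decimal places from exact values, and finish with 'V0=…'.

(0,0): Delta=2.1978 Bond=-91.5448
V0=62.3013

No-arbitrage ⇒ martingale measure with p* = (R−d)/(u−d) = 0.7538.
Terminal payoffs: V(1,0)=0.0000, V(1,1)=100.0000
Node (0,0) S=70.0000: V=(p*·100.0000+(1−p*)·0.0000)/1.21=62.3013; Δ=(100.0000−0.0000)/(95.9000−50.4000)=2.1978; B=V−Δ·S=-91.5448
Check: Δ(0,0)·S0 + B(0,0) = 62.3013 = V0.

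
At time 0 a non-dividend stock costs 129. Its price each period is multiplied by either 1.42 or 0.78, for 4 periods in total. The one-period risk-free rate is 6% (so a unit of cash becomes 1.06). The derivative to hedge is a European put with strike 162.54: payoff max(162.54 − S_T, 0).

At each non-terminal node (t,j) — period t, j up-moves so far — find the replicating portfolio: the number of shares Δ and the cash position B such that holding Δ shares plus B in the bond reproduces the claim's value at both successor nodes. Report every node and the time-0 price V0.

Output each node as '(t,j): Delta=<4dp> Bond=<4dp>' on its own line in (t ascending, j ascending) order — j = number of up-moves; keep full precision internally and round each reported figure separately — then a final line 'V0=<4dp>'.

Risk-neutral probability p* = (R−d)/(u−d) = (1.06−0.78)/(1.42−0.78) = 0.4375.
At expiry t=4: V(4,0)=114.7906, V(4,1)=75.6116, V(4,2)=4.2857, V(4,3)=0.0000, V(4,4)=0.0000
Node (3,0) S=61.2172: V=(p*·75.6116+(1−p*)·114.7906)/1.06=92.1224; Δ=(75.6116−114.7906)/(86.9284−47.7494)=-1.0000; B=V−Δ·S=153.3396
Node (3,1) S=111.4467: V=(p*·4.2857+(1−p*)·75.6116)/1.06=41.8929; Δ=(4.2857−75.6116)/(158.2543−86.9284)=-1.0000; B=V−Δ·S=153.3396
Node (3,2) S=202.8902: V=(p*·0.0000+(1−p*)·4.2857)/1.06=2.2742; Δ=(0.0000−4.2857)/(288.1040−158.2543)=-0.0330; B=V−Δ·S=8.9706
Node (3,3) S=369.3642: V=(p*·0.0000+(1−p*)·0.0000)/1.06=0.0000; Δ=(0.0000−0.0000)/(524.4971−288.1040)=0.0000; B=V−Δ·S=0.0000
Node (2,0) S=78.4836: V=(p*·41.8929+(1−p*)·92.1224)/1.06=66.1764; Δ=(41.8929−92.1224)/(111.4467−61.2172)=-1.0000; B=V−Δ·S=144.6600
Node (2,1) S=142.8804: V=(p*·2.2742+(1−p*)·41.8929)/1.06=23.1696; Δ=(2.2742−41.8929)/(202.8902−111.4467)=-0.4333; B=V−Δ·S=85.0737
Node (2,2) S=260.1156: V=(p*·0.0000+(1−p*)·2.2742)/1.06=1.2068; Δ=(0.0000−2.2742)/(369.3642−202.8902)=-0.0137; B=V−Δ·S=4.7603
Node (1,0) S=100.6200: V=(p*·23.1696+(1−p*)·66.1764)/1.06=44.6801; Δ=(23.1696−66.1764)/(142.8804−78.4836)=-0.6678; B=V−Δ·S=111.8783
Node (1,1) S=183.1800: V=(p*·1.2068+(1−p*)·23.1696)/1.06=12.7933; Δ=(1.2068−23.1696)/(260.1156−142.8804)=-0.1873; B=V−Δ·S=47.1100
Node (0,0) S=129.0000: V=(p*·12.7933+(1−p*)·44.6801)/1.06=28.9902; Δ=(12.7933−44.6801)/(183.1800−100.6200)=-0.3862; B=V−Δ·S=78.8134
Each (Δ,B) replicates both successor values, so the strategy is self-financing and V0 is arbitrage-free.

(0,0): Delta=-0.3862 Bond=78.8134
(1,0): Delta=-0.6678 Bond=111.8783
(1,1): Delta=-0.1873 Bond=47.1100
(2,0): Delta=-1.0000 Bond=144.6600
(2,1): Delta=-0.4333 Bond=85.0737
(2,2): Delta=-0.0137 Bond=4.7603
(3,0): Delta=-1.0000 Bond=153.3396
(3,1): Delta=-1.0000 Bond=153.3396
(3,2): Delta=-0.0330 Bond=8.9706
(3,3): Delta=0.0000 Bond=0.0000
V0=28.9902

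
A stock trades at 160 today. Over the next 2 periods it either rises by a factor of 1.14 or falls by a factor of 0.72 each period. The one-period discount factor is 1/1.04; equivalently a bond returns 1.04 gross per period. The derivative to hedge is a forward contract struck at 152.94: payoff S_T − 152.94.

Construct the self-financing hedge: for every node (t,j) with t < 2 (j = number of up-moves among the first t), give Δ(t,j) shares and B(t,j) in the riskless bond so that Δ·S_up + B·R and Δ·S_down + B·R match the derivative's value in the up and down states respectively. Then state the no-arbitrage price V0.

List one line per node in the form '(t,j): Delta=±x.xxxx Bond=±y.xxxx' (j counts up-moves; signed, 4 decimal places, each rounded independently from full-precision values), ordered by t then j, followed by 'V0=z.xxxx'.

The replicating-portfolio and risk-neutral prices coincide; use p* = (1.04−0.72)/(1.14−0.72) = 0.7619 for the latter.
Terminal payoffs: V(2,0)=-69.9960, V(2,1)=-21.6120, V(2,2)=54.9960
Node (1,0) S=115.2000: V=(p*·-21.6120+(1−p*)·-69.9960)/1.04=-31.8577; Δ=(-21.6120−-69.9960)/(131.3280−82.9440)=1.0000; B=V−Δ·S=-147.0577
Node (1,1) S=182.4000: V=(p*·54.9960+(1−p*)·-21.6120)/1.04=35.3423; Δ=(54.9960−-21.6120)/(207.9360−131.3280)=1.0000; B=V−Δ·S=-147.0577
Node (0,0) S=160.0000: V=(p*·35.3423+(1−p*)·-31.8577)/1.04=18.5984; Δ=(35.3423−-31.8577)/(182.4000−115.2000)=1.0000; B=V−Δ·S=-141.4016
Self-financing check: at every node Δ·S+B equals the discounted successor values.

(0,0): Delta=1.0000 Bond=-141.4016
(1,0): Delta=1.0000 Bond=-147.0577
(1,1): Delta=1.0000 Bond=-147.0577
V0=18.5984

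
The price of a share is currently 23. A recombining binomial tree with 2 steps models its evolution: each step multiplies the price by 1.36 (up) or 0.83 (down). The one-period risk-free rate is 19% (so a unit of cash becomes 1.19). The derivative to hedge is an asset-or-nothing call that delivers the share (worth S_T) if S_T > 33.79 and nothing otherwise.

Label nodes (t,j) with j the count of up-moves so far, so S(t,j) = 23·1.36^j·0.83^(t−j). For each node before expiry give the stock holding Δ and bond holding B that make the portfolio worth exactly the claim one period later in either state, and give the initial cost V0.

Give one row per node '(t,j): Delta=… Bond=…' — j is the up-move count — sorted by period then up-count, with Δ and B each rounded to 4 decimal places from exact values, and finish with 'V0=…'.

The replicating-portfolio and risk-neutral prices coincide; use p* = (1.19−0.83)/(1.36−0.83) = 0.6792 for the latter.
At expiry t=2: V(2,0)=0.0000, V(2,1)=0.0000, V(2,2)=42.5408
Node (1,0) S=19.0900: V=(p*·0.0000+(1−p*)·0.0000)/1.19=0.0000; Δ=(0.0000−0.0000)/(25.9624−15.8447)=0.0000; B=V−Δ·S=0.0000
Node (1,1) S=31.2800: V=(p*·42.5408+(1−p*)·0.0000)/1.19=24.2820; Δ=(42.5408−0.0000)/(42.5408−25.9624)=2.5660; B=V−Δ·S=-55.9836
Node (0,0) S=23.0000: V=(p*·24.2820+(1−p*)·0.0000)/1.19=13.8601; Δ=(24.2820−0.0000)/(31.2800−19.0900)=1.9920; B=V−Δ·S=-31.9551
Self-financing check: at every node Δ·S+B equals the discounted successor values.

(0,0): Delta=1.9920 Bond=-31.9551
(1,0): Delta=0.0000 Bond=0.0000
(1,1): Delta=2.5660 Bond=-55.9836
V0=13.8601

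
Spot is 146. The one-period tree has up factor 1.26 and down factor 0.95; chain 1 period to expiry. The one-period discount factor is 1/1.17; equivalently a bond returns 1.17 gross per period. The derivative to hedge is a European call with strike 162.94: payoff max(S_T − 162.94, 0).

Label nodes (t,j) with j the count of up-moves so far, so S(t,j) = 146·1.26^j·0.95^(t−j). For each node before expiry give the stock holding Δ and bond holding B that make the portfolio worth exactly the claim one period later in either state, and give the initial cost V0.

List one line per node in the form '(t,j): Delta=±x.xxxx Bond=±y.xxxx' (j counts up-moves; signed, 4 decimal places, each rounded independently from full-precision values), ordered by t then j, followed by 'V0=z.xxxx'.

(0,0): Delta=0.4644 Bond=-55.0565
V0=12.7499

The replicating-portfolio and risk-neutral prices coincide; use p* = (1.17−0.95)/(1.26−0.95) = 0.7097 for the latter.
Payoff layer (t=1): V(1,0)=0.0000, V(1,1)=21.0200
Node (0,0) S=146.0000: V=(p*·21.0200+(1−p*)·0.0000)/1.17=12.7499; Δ=(21.0200−0.0000)/(183.9600−138.7000)=0.4644; B=V−Δ·S=-55.0565
Check: Δ(0,0)·S0 + B(0,0) = 12.7499 = V0.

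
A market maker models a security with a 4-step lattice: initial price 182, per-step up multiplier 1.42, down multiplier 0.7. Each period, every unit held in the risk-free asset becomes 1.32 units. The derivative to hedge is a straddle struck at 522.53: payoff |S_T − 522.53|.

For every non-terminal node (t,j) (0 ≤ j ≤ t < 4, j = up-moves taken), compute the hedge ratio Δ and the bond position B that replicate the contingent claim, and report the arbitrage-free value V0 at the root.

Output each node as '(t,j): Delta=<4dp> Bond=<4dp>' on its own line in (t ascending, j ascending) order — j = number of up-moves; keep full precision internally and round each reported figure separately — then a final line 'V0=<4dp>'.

Since d<R<u, set p* = (R−d)/(u−d) = 0.8611; price each node as the discounted p*-expectation of its children.
Payoff layer (t=4): V(4,0)=478.8318, V(4,1)=433.8851, V(4,2)=342.7074, V(4,3)=157.7471, V(4,4)=217.4582
Node (3,0) S=62.4260: V=(p*·433.8851+(1−p*)·478.8318)/1.32=333.4301; Δ=(433.8851−478.8318)/(88.6449−43.6982)=-1.0000; B=V−Δ·S=395.8561
Node (3,1) S=126.6356: V=(p*·342.7074+(1−p*)·433.8851)/1.32=269.2205; Δ=(342.7074−433.8851)/(179.8226−88.6449)=-1.0000; B=V−Δ·S=395.8561
Node (3,2) S=256.8894: V=(p*·157.7471+(1−p*)·342.7074)/1.32=138.9667; Δ=(157.7471−342.7074)/(364.7829−179.8226)=-1.0000; B=V−Δ·S=395.8561
Node (3,3) S=521.1184: V=(p*·217.4582+(1−p*)·157.7471)/1.32=158.4583; Δ=(217.4582−157.7471)/(739.9882−364.7829)=0.1591; B=V−Δ·S=75.5263
Node (2,0) S=89.1800: V=(p*·269.2205+(1−p*)·333.4301)/1.32=210.7110; Δ=(269.2205−333.4301)/(126.6356−62.4260)=-1.0000; B=V−Δ·S=299.8910
Node (2,1) S=180.9080: V=(p*·138.9667+(1−p*)·269.2205)/1.32=118.9830; Δ=(138.9667−269.2205)/(256.8894−126.6356)=-1.0000; B=V−Δ·S=299.8910
Node (2,2) S=366.9848: V=(p*·158.4583+(1−p*)·138.9667)/1.32=117.9933; Δ=(158.4583−138.9667)/(521.1184−256.8894)=0.0738; B=V−Δ·S=90.9216
Node (1,0) S=127.4000: V=(p*·118.9830+(1−p*)·210.7110)/1.32=99.7901; Δ=(118.9830−210.7110)/(180.9080−89.1800)=-1.0000; B=V−Δ·S=227.1901
Node (1,1) S=258.4400: V=(p*·117.9933+(1−p*)·118.9830)/1.32=89.4930; Δ=(117.9933−118.9830)/(366.9848−180.9080)=-0.0053; B=V−Δ·S=90.8675
Node (0,0) S=182.0000: V=(p*·89.4930+(1−p*)·99.7901)/1.32=68.8812; Δ=(89.4930−99.7901)/(258.4400−127.4000)=-0.0786; B=V−Δ·S=83.1827
The time-0 hedge costs 68.8812, which is the no-arbitrage price.

(0,0): Delta=-0.0786 Bond=83.1827
(1,0): Delta=-1.0000 Bond=227.1901
(1,1): Delta=-0.0053 Bond=90.8675
(2,0): Delta=-1.0000 Bond=299.8910
(2,1): Delta=-1.0000 Bond=299.8910
(2,2): Delta=0.0738 Bond=90.9216
(3,0): Delta=-1.0000 Bond=395.8561
(3,1): Delta=-1.0000 Bond=395.8561
(3,2): Delta=-1.0000 Bond=395.8561
(3,3): Delta=0.1591 Bond=75.5263
V0=68.8812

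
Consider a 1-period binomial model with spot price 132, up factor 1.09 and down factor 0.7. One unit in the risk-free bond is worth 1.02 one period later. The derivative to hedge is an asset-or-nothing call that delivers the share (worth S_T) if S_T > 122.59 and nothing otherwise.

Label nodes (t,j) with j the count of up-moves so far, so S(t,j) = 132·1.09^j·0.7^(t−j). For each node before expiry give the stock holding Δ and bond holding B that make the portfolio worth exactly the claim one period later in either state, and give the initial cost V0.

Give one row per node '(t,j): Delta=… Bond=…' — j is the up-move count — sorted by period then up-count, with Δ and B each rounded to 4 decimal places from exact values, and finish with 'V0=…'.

(0,0): Delta=2.7949 Bond=-253.1825
V0=115.7406

Since d<R<u, set p* = (R−d)/(u−d) = 0.8205; price each node as the discounted p*-expectation of its children.
Payoff layer (t=1): V(1,0)=0.0000, V(1,1)=143.8800
(0,0): S=132.0000. Δ = (V_up−V_dn)/(S_up−S_dn) = (143.8800−0.0000)/(143.8800−92.4000) = 2.7949. V = [p*·143.8800 + (1−p*)·0.0000]/1.02 = 115.7406. B = V − Δ·S = -253.1825.
Root portfolio cost Δ·132+B reproduces V0=115.7406.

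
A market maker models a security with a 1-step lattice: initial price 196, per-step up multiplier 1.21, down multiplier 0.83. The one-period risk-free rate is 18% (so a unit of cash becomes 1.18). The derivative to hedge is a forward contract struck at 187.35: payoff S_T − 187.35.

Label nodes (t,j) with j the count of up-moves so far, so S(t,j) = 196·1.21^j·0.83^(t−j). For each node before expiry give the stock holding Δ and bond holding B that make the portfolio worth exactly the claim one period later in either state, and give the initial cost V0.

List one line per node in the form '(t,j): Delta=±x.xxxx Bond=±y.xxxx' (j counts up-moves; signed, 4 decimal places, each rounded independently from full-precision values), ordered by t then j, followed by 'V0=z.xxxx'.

The replicating-portfolio and risk-neutral prices coincide; use p* = (1.18−0.83)/(1.21−0.83) = 0.9211 for the latter.
Terminal values V(1,·): V(1,0)=-24.6700, V(1,1)=49.8100
Node (0,0) S=196.0000: V=(p*·49.8100+(1−p*)·-24.6700)/1.18=37.2288; Δ=(49.8100−-24.6700)/(237.1600−162.6800)=1.0000; B=V−Δ·S=-158.7712
The time-0 hedge costs 37.2288, which is the no-arbitrage price.

(0,0): Delta=1.0000 Bond=-158.7712
V0=37.2288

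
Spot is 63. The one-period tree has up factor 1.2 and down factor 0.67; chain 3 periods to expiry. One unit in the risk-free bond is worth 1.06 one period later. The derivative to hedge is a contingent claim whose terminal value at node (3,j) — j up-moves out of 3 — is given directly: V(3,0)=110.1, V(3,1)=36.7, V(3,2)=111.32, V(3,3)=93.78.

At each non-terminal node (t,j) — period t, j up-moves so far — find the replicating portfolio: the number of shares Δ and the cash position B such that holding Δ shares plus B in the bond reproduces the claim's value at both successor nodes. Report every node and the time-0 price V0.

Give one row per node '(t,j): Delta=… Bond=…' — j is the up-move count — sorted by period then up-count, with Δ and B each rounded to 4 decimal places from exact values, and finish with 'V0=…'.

The replicating-portfolio and risk-neutral prices coincide; use p* = (1.06−0.67)/(1.2−0.67) = 0.7358 for the latter.
Terminal values V(3,·): V(3,0)=110.1000, V(3,1)=36.7000, V(3,2)=111.3200, V(3,3)=93.7800
(2,0): S=28.2807. Δ = (V_up−V_dn)/(S_up−S_dn) = (36.7000−110.1000)/(33.9368−18.9481) = -4.8970. V = [p*·36.7000 + (1−p*)·110.1000]/1.06 = 52.9138. B = V − Δ·S = 191.4044.
(2,1): S=50.6520. Δ = (V_up−V_dn)/(S_up−S_dn) = (111.3200−36.7000)/(60.7824−33.9368) = 2.7796. V = [p*·111.3200 + (1−p*)·36.7000]/1.06 = 86.4236. B = V − Δ·S = -54.3688.
(2,2): S=90.7200. Δ = (V_up−V_dn)/(S_up−S_dn) = (93.7800−111.3200)/(108.8640−60.7824) = -0.3648. V = [p*·93.7800 + (1−p*)·111.3200]/1.06 = 92.8426. B = V − Δ·S = 125.9370.
(1,0): S=42.2100. Δ = (V_up−V_dn)/(S_up−S_dn) = (86.4236−52.9138)/(50.6520−28.2807) = 1.4979. V = [p*·86.4236 + (1−p*)·52.9138]/1.06 = 73.1811. B = V − Δ·S = 9.9551.
(1,1): S=75.6000. Δ = (V_up−V_dn)/(S_up−S_dn) = (92.8426−86.4236)/(90.7200−50.6520) = 0.1602. V = [p*·92.8426 + (1−p*)·86.4236]/1.06 = 85.9878. B = V − Δ·S = 73.8765.
(0,0): S=63.0000. Δ = (V_up−V_dn)/(S_up−S_dn) = (85.9878−73.1811)/(75.6000−42.2100) = 0.3835. V = [p*·85.9878 + (1−p*)·73.1811]/1.06 = 77.9292. B = V − Δ·S = 53.7656.
Root portfolio cost Δ·63+B reproduces V0=77.9292.

(0,0): Delta=0.3835 Bond=53.7656
(1,0): Delta=1.4979 Bond=9.9551
(1,1): Delta=0.1602 Bond=73.8765
(2,0): Delta=-4.8970 Bond=191.4044
(2,1): Delta=2.7796 Bond=-54.3688
(2,2): Delta=-0.3648 Bond=125.9370
V0=77.9292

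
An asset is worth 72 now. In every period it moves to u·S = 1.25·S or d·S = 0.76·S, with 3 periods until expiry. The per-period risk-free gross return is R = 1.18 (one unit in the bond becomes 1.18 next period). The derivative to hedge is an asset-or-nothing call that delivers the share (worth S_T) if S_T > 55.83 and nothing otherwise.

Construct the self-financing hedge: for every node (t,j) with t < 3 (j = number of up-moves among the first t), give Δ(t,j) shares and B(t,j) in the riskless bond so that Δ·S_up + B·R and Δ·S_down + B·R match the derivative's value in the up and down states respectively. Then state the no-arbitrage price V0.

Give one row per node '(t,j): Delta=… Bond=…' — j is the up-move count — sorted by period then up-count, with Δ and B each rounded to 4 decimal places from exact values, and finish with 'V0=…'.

Risk-neutral probability p* = (R−d)/(u−d) = (1.18−0.76)/(1.25−0.76) = 0.8571.
At expiry t=3: V(3,0)=0.0000, V(3,1)=0.0000, V(3,2)=85.5000, V(3,3)=140.6250
(2,0): S=41.5872. Δ = (V_up−V_dn)/(S_up−S_dn) = (0.0000−0.0000)/(51.9840−31.6063) = 0.0000. V = [p*·0.0000 + (1−p*)·0.0000]/1.18 = 0.0000. B = V − Δ·S = 0.0000.
(2,1): S=68.4000. Δ = (V_up−V_dn)/(S_up−S_dn) = (85.5000−0.0000)/(85.5000−51.9840) = 2.5510. V = [p*·85.5000 + (1−p*)·0.0000]/1.18 = 62.1065. B = V − Δ·S = -112.3833.
(2,2): S=112.5000. Δ = (V_up−V_dn)/(S_up−S_dn) = (140.6250−85.5000)/(140.6250−85.5000) = 1.0000. V = [p*·140.6250 + (1−p*)·85.5000]/1.18 = 112.5000. B = V − Δ·S = 0.0000.
(1,0): S=54.7200. Δ = (V_up−V_dn)/(S_up−S_dn) = (62.1065−0.0000)/(68.4000−41.5872) = 2.3163. V = [p*·62.1065 + (1−p*)·0.0000]/1.18 = 45.1137. B = V − Δ·S = -81.6343.
(1,1): S=90.0000. Δ = (V_up−V_dn)/(S_up−S_dn) = (112.5000−62.1065)/(112.5000−68.4000) = 1.1427. V = [p*·112.5000 + (1−p*)·62.1065]/1.18 = 89.2381. B = V − Δ·S = -13.6057.
(0,0): S=72.0000. Δ = (V_up−V_dn)/(S_up−S_dn) = (89.2381−45.1137)/(90.0000−54.7200) = 1.2507. V = [p*·89.2381 + (1−p*)·45.1137]/1.18 = 70.2836. B = V − Δ·S = -19.7662.
Root portfolio cost Δ·72+B reproduces V0=70.2836.

(0,0): Delta=1.2507 Bond=-19.7662
(1,0): Delta=2.3163 Bond=-81.6343
(1,1): Delta=1.1427 Bond=-13.6057
(2,0): Delta=0.0000 Bond=0.0000
(2,1): Delta=2.5510 Bond=-112.3833
(2,2): Delta=1.0000 Bond=0.0000
V0=70.2836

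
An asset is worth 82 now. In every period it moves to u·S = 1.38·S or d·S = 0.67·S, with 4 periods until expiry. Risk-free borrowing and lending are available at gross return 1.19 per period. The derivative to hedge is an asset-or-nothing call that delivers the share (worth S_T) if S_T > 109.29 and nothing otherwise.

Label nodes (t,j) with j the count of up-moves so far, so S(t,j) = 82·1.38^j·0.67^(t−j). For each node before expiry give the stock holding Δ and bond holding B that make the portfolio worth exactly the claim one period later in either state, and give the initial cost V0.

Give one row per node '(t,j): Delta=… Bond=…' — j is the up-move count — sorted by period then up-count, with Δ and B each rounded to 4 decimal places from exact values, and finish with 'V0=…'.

Since d<R<u, set p* = (R−d)/(u−d) = 0.7324; price each node as the discounted p*-expectation of its children.
Terminal values V(4,·): V(4,0)=0.0000, V(4,1)=0.0000, V(4,2)=0.0000, V(4,3)=144.3863, V(4,4)=297.3926
(3,0): S=24.6626. Δ = (V_up−V_dn)/(S_up−S_dn) = (0.0000−0.0000)/(34.0343−16.5239) = 0.0000. V = [p*·0.0000 + (1−p*)·0.0000]/1.19 = 0.0000. B = V − Δ·S = 0.0000.
(3,1): S=50.7975. Δ = (V_up−V_dn)/(S_up−S_dn) = (0.0000−0.0000)/(70.1006−34.0343) = 0.0000. V = [p*·0.0000 + (1−p*)·0.0000]/1.19 = 0.0000. B = V − Δ·S = 0.0000.
(3,2): S=104.6277. Δ = (V_up−V_dn)/(S_up−S_dn) = (144.3863−0.0000)/(144.3863−70.1006) = 1.9437. V = [p*·144.3863 + (1−p*)·0.0000]/1.19 = 88.8636. B = V − Δ·S = -114.4973.
(3,3): S=215.5019. Δ = (V_up−V_dn)/(S_up−S_dn) = (297.3926−144.3863)/(297.3926−144.3863) = 1.0000. V = [p*·297.3926 + (1−p*)·144.3863]/1.19 = 215.5019. B = V − Δ·S = 0.0000.
(2,0): S=36.8098. Δ = (V_up−V_dn)/(S_up−S_dn) = (0.0000−0.0000)/(50.7975−24.6626) = 0.0000. V = [p*·0.0000 + (1−p*)·0.0000]/1.19 = 0.0000. B = V − Δ·S = 0.0000.
(2,1): S=75.8172. Δ = (V_up−V_dn)/(S_up−S_dn) = (88.8636−0.0000)/(104.6277−50.7975) = 1.6508. V = [p*·88.8636 + (1−p*)·0.0000]/1.19 = 54.6918. B = V − Δ·S = -70.4682.
(2,2): S=156.1608. Δ = (V_up−V_dn)/(S_up−S_dn) = (215.5019−88.8636)/(215.5019−104.6277) = 1.1422. V = [p*·215.5019 + (1−p*)·88.8636]/1.19 = 152.6158. B = V − Δ·S = -25.7480.
(1,0): S=54.9400. Δ = (V_up−V_dn)/(S_up−S_dn) = (54.6918−0.0000)/(75.8172−36.8098) = 1.4021. V = [p*·54.6918 + (1−p*)·0.0000]/1.19 = 33.6605. B = V − Δ·S = -43.3702.
(1,1): S=113.1600. Δ = (V_up−V_dn)/(S_up−S_dn) = (152.6158−54.6918)/(156.1608−75.8172) = 1.2188. V = [p*·152.6158 + (1−p*)·54.6918]/1.19 = 106.2275. B = V − Δ·S = -31.6936.
(0,0): S=82.0000. Δ = (V_up−V_dn)/(S_up−S_dn) = (106.2275−33.6605)/(113.1600−54.9400) = 1.2464. V = [p*·106.2275 + (1−p*)·33.6605]/1.19 = 72.9480. B = V − Δ·S = -29.2591.
Self-financing check: at every node Δ·S+B equals the discounted successor values.

(0,0): Delta=1.2464 Bond=-29.2591
(1,0): Delta=1.4021 Bond=-43.3702
(1,1): Delta=1.2188 Bond=-31.6936
(2,0): Delta=0.0000 Bond=0.0000
(2,1): Delta=1.6508 Bond=-70.4682
(2,2): Delta=1.1422 Bond=-25.7480
(3,0): Delta=0.0000 Bond=0.0000
(3,1): Delta=0.0000 Bond=0.0000
(3,2): Delta=1.9437 Bond=-114.4973
(3,3): Delta=1.0000 Bond=0.0000
V0=72.9480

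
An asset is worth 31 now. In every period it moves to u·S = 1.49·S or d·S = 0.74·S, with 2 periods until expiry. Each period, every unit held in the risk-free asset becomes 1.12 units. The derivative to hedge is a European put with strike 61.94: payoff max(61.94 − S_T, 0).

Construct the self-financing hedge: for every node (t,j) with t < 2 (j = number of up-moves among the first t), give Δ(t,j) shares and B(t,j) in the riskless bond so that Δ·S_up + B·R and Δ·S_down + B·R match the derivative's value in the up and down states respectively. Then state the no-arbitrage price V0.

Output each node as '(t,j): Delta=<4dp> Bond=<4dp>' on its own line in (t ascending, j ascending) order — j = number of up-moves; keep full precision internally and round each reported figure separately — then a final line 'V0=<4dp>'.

The replicating-portfolio and risk-neutral prices coincide; use p* = (1.12−0.74)/(1.49−0.74) = 0.5067 for the latter.
At expiry t=2: V(2,0)=44.9644, V(2,1)=27.7594, V(2,2)=0.0000
(1,0): S=22.9400. Δ = (V_up−V_dn)/(S_up−S_dn) = (27.7594−44.9644)/(34.1806−16.9756) = -1.0000. V = [p*·27.7594 + (1−p*)·44.9644]/1.12 = 32.3636. B = V − Δ·S = 55.3036.
(1,1): S=46.1900. Δ = (V_up−V_dn)/(S_up−S_dn) = (0.0000−27.7594)/(68.8231−34.1806) = -0.8013. V = [p*·0.0000 + (1−p*)·27.7594]/1.12 = 12.2274. B = V − Δ·S = 49.2399.
(0,0): S=31.0000. Δ = (V_up−V_dn)/(S_up−S_dn) = (12.2274−32.3636)/(46.1900−22.9400) = -0.8661. V = [p*·12.2274 + (1−p*)·32.3636]/1.12 = 19.7868. B = V − Δ·S = 46.6351.
Self-financing check: at every node Δ·S+B equals the discounted successor values.

(0,0): Delta=-0.8661 Bond=46.6351
(1,0): Delta=-1.0000 Bond=55.3036
(1,1): Delta=-0.8013 Bond=49.2399
V0=19.7868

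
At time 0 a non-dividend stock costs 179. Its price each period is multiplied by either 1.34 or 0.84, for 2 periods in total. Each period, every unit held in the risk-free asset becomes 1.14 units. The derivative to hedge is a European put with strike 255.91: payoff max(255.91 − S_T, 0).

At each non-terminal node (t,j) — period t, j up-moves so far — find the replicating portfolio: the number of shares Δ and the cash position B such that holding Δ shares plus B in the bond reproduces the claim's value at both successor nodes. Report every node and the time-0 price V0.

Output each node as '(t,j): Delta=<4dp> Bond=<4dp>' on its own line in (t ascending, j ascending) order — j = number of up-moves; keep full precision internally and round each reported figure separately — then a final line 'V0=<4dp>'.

No-arbitrage ⇒ martingale measure with p* = (R−d)/(u−d) = 0.6000.
Terminal payoffs: V(2,0)=129.6076, V(2,1)=54.4276, V(2,2)=0.0000
  t=1,j=0: stock 150.3600 → up 201.4824 (V=54.4276), down 126.3024 (V=129.6076). Price 74.1225; hedge Δ=-1.0000, bond B=224.4825.
  t=1,j=1: stock 239.8600 → up 321.4124 (V=0.0000), down 201.4824 (V=54.4276). Price 19.0974; hedge Δ=-0.4538, bond B=127.9526.
  t=0,j=0: stock 179.0000 → up 239.8600 (V=19.0974), down 150.3600 (V=74.1225). Price 36.0591; hedge Δ=-0.6148, bond B=146.1092.
Check: Δ(0,0)·S0 + B(0,0) = 36.0591 = V0.

(0,0): Delta=-0.6148 Bond=146.1092
(1,0): Delta=-1.0000 Bond=224.4825
(1,1): Delta=-0.4538 Bond=127.9526
V0=36.0591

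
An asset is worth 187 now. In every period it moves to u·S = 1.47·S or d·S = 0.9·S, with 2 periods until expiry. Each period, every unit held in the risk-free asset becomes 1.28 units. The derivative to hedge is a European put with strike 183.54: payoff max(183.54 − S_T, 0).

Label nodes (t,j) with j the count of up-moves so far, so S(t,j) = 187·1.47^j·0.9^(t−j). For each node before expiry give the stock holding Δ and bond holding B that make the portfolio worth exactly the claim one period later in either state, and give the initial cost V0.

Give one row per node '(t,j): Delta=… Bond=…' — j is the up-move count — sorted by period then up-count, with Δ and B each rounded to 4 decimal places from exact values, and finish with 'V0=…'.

Since d<R<u, set p* = (R−d)/(u−d) = 0.6667; price each node as the discounted p*-expectation of its children.
Terminal values V(2,·): V(2,0)=32.0700, V(2,1)=0.0000, V(2,2)=0.0000
(1,0): S=168.3000. Δ = (V_up−V_dn)/(S_up−S_dn) = (0.0000−32.0700)/(247.4010−151.4700) = -0.3343. V = [p*·0.0000 + (1−p*)·32.0700]/1.28 = 8.3516. B = V − Δ·S = 64.6147.
(1,1): S=274.8900. Δ = (V_up−V_dn)/(S_up−S_dn) = (0.0000−0.0000)/(404.0883−247.4010) = 0.0000. V = [p*·0.0000 + (1−p*)·0.0000]/1.28 = 0.0000. B = V − Δ·S = 0.0000.
(0,0): S=187.0000. Δ = (V_up−V_dn)/(S_up−S_dn) = (0.0000−8.3516)/(274.8900−168.3000) = -0.0784. V = [p*·0.0000 + (1−p*)·8.3516]/1.28 = 2.1749. B = V − Δ·S = 16.8268.
Self-financing check: at every node Δ·S+B equals the discounted successor values.

(0,0): Delta=-0.0784 Bond=16.8268
(1,0): Delta=-0.3343 Bond=64.6147
(1,1): Delta=0.0000 Bond=0.0000
V0=2.1749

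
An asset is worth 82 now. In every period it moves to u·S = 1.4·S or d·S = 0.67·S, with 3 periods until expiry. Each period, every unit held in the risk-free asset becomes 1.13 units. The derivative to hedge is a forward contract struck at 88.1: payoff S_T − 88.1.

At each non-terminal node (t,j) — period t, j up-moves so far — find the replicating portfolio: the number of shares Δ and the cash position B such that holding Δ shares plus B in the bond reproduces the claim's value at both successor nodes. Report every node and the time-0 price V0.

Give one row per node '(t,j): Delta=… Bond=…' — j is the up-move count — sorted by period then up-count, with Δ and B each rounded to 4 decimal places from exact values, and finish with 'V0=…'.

(0,0): Delta=1.0000 Bond=-61.0577
(1,0): Delta=1.0000 Bond=-68.9952
(1,1): Delta=1.0000 Bond=-68.9952
(2,0): Delta=1.0000 Bond=-77.9646
(2,1): Delta=1.0000 Bond=-77.9646
(2,2): Delta=1.0000 Bond=-77.9646
V0=20.9423

No-arbitrage ⇒ martingale measure with p* = (R−d)/(u−d) = 0.6301.
Terminal payoffs: V(3,0)=-63.4374, V(3,1)=-36.5663, V(3,2)=19.5824, V(3,3)=136.9080
Node (2,0) S=36.8098: V=(p*·-36.5663+(1−p*)·-63.4374)/1.13=-41.1548; Δ=(-36.5663−-63.4374)/(51.5337−24.6626)=1.0000; B=V−Δ·S=-77.9646
Node (2,1) S=76.9160: V=(p*·19.5824+(1−p*)·-36.5663)/1.13=-1.0486; Δ=(19.5824−-36.5663)/(107.6824−51.5337)=1.0000; B=V−Δ·S=-77.9646
Node (2,2) S=160.7200: V=(p*·136.9080+(1−p*)·19.5824)/1.13=82.7554; Δ=(136.9080−19.5824)/(225.0080−107.6824)=1.0000; B=V−Δ·S=-77.9646
Node (1,0) S=54.9400: V=(p*·-1.0486+(1−p*)·-41.1548)/1.13=-14.0552; Δ=(-1.0486−-41.1548)/(76.9160−36.8098)=1.0000; B=V−Δ·S=-68.9952
Node (1,1) S=114.8000: V=(p*·82.7554+(1−p*)·-1.0486)/1.13=45.8048; Δ=(82.7554−-1.0486)/(160.7200−76.9160)=1.0000; B=V−Δ·S=-68.9952
Node (0,0) S=82.0000: V=(p*·45.8048+(1−p*)·-14.0552)/1.13=20.9423; Δ=(45.8048−-14.0552)/(114.8000−54.9400)=1.0000; B=V−Δ·S=-61.0577
Each (Δ,B) replicates both successor values, so the strategy is self-financing and V0 is arbitrage-free.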